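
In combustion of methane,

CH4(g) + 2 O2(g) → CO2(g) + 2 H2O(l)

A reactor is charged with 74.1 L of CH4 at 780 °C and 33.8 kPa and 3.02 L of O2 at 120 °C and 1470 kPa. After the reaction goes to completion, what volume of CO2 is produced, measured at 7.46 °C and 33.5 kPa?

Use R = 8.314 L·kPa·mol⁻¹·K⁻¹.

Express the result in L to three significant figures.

n(CH4) = PV/RT = (33.8 × 74.1) / (8.314 × 1053.15) = 0.2860 mol
n(O2) = PV/RT = (1470 × 3.02) / (8.314 × 393.15) = 1.358 mol
For 0.2860 mol CH4, stoichiometry requires (2/1) × 0.2860 = 0.5720 mol O2; 1.358 mol is available, so CH4 is limiting.
n(CO2) = (1/1) × 0.2860 = 0.2860 mol
V(CO2) = nRT/P = 0.2860 × 8.314 × 280.61 / 33.5 = 19.92 L

19.9 L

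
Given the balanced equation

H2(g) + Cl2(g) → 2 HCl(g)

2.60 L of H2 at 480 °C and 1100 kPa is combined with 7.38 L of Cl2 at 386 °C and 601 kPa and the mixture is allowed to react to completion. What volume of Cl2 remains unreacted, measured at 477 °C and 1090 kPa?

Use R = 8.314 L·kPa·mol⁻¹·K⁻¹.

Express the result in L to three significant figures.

n(H2) = PV/RT = (1100 × 2.60) / (8.314 × 753.15) = 0.4567 mol
n(Cl2) = PV/RT = (601 × 7.38) / (8.314 × 659.15) = 0.8094 mol
For 0.4567 mol H2, stoichiometry requires (1/1) × 0.4567 = 0.4567 mol Cl2; 0.8094 mol is available, so H2 is limiting.
n(Cl2) consumed = (1/1) × 0.4567 = 0.4567 mol; remaining = 0.8094 − 0.4567 = 0.3527 mol
V(Cl2) = nRT/P = 0.3527 × 8.314 × 750.15 / 1090 = 2.018 L

2.02 L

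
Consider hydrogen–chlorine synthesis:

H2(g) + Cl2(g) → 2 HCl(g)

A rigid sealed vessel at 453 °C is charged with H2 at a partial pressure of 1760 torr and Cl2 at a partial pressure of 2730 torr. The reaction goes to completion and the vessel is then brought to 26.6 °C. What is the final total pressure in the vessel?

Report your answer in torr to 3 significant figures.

1850 torr

At constant V, partial pressures at 453 °C are proportional to moles, so apply stoichiometry directly to pressures.
P(Cl2) required for 1760 torr of H2 = (1/1) × 1760 = 1760 torr; available 2730 torr, so H2 is limiting.
P(Cl2) remaining = 2730 − (1/1) × 1760 = 970.0 torr
P(gaseous products) = (2)/1 × 1760 = 3520 torr
P_total at 453 °C = 970.0 + 3520 = 4490 torr
Scaling to 26.6 °C: P = 4490 × 299.75/726.15 = 1853 torr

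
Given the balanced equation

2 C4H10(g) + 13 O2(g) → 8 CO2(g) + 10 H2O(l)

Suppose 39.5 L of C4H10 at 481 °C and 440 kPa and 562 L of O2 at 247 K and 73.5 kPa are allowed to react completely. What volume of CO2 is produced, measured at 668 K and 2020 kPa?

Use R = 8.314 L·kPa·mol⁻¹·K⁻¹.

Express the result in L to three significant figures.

n(C4H10) = PV/RT = (440 × 39.5) / (8.314 × 754.15) = 2.772 mol
n(O2) = PV/RT = (73.5 × 562) / (8.314 × 247) = 20.11 mol
For 2.772 mol C4H10, stoichiometry requires (13/2) × 2.772 = 18.02 mol O2; 20.11 mol is available, so C4H10 is limiting.
n(CO2) = (8/2) × 2.772 = 11.09 mol
V(CO2) = nRT/P = 11.09 × 8.314 × 668 / 2020 = 30.49 L

30.5 L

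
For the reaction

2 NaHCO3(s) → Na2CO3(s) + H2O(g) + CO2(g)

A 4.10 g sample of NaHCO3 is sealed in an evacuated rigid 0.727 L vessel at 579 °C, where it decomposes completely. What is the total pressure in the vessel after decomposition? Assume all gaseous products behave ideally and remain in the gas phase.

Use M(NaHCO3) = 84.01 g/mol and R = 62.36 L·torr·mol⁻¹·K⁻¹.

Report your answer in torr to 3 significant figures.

n(NaHCO3) = 4.10 / 84.01 = 0.04880 mol
n(gas produced) = (2/2) × 0.04880 = 0.04880 mol
P = nRT/V = 0.04880 × 62.36 × 852.15 / 0.727 = 3567 torr

3570 torr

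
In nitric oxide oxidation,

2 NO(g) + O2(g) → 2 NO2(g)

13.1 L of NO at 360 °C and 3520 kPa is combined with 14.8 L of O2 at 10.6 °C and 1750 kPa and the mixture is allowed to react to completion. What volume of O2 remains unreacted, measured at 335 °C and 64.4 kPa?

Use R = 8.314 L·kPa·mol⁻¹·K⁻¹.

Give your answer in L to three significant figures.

518 L

n(NO) = PV/RT = (3520 × 13.1) / (8.314 × 633.15) = 8.760 mol
n(O2) = PV/RT = (1750 × 14.8) / (8.314 × 283.75) = 10.98 mol
For 8.760 mol NO, stoichiometry requires (1/2) × 8.760 = 4.380 mol O2; 10.98 mol is available, so NO is limiting.
n(O2) consumed = (1/2) × 8.760 = 4.380 mol; remaining = 10.98 − 4.380 = 6.600 mol
V(O2) = nRT/P = 6.600 × 8.314 × 608.15 / 64.4 = 518.2 L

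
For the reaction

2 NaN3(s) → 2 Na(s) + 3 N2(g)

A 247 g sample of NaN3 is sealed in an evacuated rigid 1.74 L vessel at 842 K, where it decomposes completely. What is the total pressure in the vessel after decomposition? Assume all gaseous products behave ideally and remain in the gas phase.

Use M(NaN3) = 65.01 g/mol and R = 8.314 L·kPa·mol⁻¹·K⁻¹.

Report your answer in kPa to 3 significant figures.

22900 kPa

n(NaN3) = 247 / 65.01 = 3.799 mol
n(gas produced) = (3/2) × 3.799 = 5.699 mol
P = nRT/V = 5.699 × 8.314 × 842 / 1.74 = 22930 kPa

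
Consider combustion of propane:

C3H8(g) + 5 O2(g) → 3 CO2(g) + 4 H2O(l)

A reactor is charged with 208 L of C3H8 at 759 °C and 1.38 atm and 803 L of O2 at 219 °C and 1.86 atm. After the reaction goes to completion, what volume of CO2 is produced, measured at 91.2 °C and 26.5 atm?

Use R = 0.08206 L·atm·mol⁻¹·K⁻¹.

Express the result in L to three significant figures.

11.5 L

n(C3H8) = PV/RT = (1.38 × 208) / (0.08206 × 1032.15) = 3.389 mol
n(O2) = PV/RT = (1.86 × 803) / (0.08206 × 492.15) = 36.98 mol
For 3.389 mol C3H8, stoichiometry requires (5/1) × 3.389 = 16.95 mol O2; 36.98 mol is available, so C3H8 is limiting.
n(CO2) = (3/1) × 3.389 = 10.17 mol
V(CO2) = nRT/P = 10.17 × 0.08206 × 364.35 / 26.5 = 11.47 L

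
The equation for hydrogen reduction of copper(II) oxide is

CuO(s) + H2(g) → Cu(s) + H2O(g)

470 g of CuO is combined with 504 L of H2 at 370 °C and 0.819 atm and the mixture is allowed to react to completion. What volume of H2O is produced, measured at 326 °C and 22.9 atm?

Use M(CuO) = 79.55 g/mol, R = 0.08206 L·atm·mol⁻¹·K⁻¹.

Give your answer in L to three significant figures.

12.7 L

n(CuO) = 470 / 79.55 = 5.908 mol
n(H2) = PV/RT = (0.819 × 504) / (0.08206 × 643.15) = 7.821 mol
For 5.908 mol CuO, stoichiometry requires (1/1) × 5.908 = 5.908 mol H2; 7.821 mol is available, so CuO is limiting.
n(H2O) = (1/1) × 5.908 = 5.908 mol
V(H2O) = nRT/P = 5.908 × 0.08206 × 599.15 / 22.9 = 12.68 L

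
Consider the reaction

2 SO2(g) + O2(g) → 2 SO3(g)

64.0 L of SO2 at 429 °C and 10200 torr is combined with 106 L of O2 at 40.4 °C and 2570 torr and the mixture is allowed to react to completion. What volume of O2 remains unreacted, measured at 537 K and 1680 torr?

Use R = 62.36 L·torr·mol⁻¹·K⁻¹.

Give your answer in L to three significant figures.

n(SO2) = PV/RT = (10200 × 64.0) / (62.36 × 702.15) = 14.91 mol
n(O2) = PV/RT = (2570 × 106) / (62.36 × 313.55) = 13.93 mol
For 14.91 mol SO2, stoichiometry requires (1/2) × 14.91 = 7.455 mol O2; 13.93 mol is available, so SO2 is limiting.
n(O2) consumed = (1/2) × 14.91 = 7.455 mol; remaining = 13.93 − 7.455 = 6.475 mol
V(O2) = nRT/P = 6.475 × 62.36 × 537 / 1680 = 129.1 L

129 L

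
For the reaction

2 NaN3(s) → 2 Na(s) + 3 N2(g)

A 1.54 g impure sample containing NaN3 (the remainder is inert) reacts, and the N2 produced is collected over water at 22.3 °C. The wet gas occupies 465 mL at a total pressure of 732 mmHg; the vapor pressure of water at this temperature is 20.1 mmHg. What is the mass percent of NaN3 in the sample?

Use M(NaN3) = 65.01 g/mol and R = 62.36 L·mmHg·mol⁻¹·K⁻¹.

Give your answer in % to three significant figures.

50.6 %

P(N2) = 732 − 20.1 = 711.9 mmHg
n(N2) = PV/RT = (711.9 × 0.4650) / (62.36 × 295.45) = 0.01797 mol
n(NaN3) = (2/3) × 0.01797 = 0.01198 mol
m(NaN3) = 0.01198 × 65.01 = 0.7788 g
%NaN3 = 0.7788 / 1.54 × 100 = 50.57%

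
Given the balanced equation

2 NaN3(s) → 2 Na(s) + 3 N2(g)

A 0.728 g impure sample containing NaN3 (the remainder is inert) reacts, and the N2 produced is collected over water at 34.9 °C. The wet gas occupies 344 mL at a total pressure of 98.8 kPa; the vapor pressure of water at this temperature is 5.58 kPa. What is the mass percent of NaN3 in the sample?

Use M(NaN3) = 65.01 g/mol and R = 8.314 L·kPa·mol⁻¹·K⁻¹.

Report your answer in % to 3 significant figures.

74.5 %

P(N2) = 98.8 − 5.58 = 93.22 kPa
n(N2) = PV/RT = (93.22 × 0.3440) / (8.314 × 308.05) = 0.01252 mol
n(NaN3) = (2/3) × 0.01252 = 0.008347 mol
m(NaN3) = 0.008347 × 65.01 = 0.5426 g
%NaN3 = 0.5426 / 0.728 × 100 = 74.53%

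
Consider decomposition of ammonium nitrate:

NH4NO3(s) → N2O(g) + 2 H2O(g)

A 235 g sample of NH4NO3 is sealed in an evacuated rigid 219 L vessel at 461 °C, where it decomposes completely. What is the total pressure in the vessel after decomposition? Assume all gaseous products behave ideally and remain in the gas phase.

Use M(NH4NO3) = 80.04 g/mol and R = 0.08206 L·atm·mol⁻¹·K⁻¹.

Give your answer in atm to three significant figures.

2.42 atm

n(NH4NO3) = 235 / 80.04 = 2.936 mol
n(gas produced) = (3/1) × 2.936 = 8.808 mol
P = nRT/V = 8.808 × 0.08206 × 734.15 / 219 = 2.423 atm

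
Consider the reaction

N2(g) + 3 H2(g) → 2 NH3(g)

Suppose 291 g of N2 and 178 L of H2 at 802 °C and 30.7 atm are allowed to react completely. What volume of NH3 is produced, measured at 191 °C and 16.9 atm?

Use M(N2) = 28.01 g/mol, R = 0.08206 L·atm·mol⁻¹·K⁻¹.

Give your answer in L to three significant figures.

46.8 L

n(N2) = 291 / 28.01 = 10.39 mol
n(H2) = PV/RT = (30.7 × 178) / (0.08206 × 1075.15) = 61.94 mol
For 10.39 mol N2, stoichiometry requires (3/1) × 10.39 = 31.17 mol H2; 61.94 mol is available, so N2 is limiting.
n(NH3) = (2/1) × 10.39 = 20.78 mol
V(NH3) = nRT/P = 20.78 × 0.08206 × 464.15 / 16.9 = 46.83 L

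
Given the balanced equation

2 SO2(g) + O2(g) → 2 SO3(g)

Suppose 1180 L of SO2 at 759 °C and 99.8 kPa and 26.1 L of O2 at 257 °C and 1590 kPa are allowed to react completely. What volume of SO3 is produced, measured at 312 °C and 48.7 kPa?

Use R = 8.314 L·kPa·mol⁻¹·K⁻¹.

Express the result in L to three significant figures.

n(SO2) = PV/RT = (99.8 × 1180) / (8.314 × 1032.15) = 13.72 mol
n(O2) = PV/RT = (1590 × 26.1) / (8.314 × 530.15) = 9.415 mol
For 13.72 mol SO2, stoichiometry requires (1/2) × 13.72 = 6.860 mol O2; 9.415 mol is available, so SO2 is limiting.
n(SO3) = (2/2) × 13.72 = 13.72 mol
V(SO3) = nRT/P = 13.72 × 8.314 × 585.15 / 48.7 = 1371 L

1370 L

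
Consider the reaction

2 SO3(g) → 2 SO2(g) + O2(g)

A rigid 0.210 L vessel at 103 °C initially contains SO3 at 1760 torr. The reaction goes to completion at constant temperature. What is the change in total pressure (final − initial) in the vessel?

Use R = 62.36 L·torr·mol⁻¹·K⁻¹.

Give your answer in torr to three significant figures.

At constant T and V, P ∝ n(gas): 2 mol gas → 3 mol gas.
P_final = (3/2) × 1760 = 2640 torr; ΔP = 2640 − 1760 = 880.0 torr

880 torr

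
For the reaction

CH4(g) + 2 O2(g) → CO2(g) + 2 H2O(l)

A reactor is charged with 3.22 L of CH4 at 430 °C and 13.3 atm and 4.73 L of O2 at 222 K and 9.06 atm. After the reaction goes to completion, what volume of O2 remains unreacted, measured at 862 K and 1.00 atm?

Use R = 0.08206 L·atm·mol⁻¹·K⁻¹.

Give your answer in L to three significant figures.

61.4 L

n(CH4) = PV/RT = (13.3 × 3.22) / (0.08206 × 703.15) = 0.7422 mol
n(O2) = PV/RT = (9.06 × 4.73) / (0.08206 × 222) = 2.352 mol
For 0.7422 mol CH4, stoichiometry requires (2/1) × 0.7422 = 1.484 mol O2; 2.352 mol is available, so CH4 is limiting.
n(O2) consumed = (2/1) × 0.7422 = 1.484 mol; remaining = 2.352 − 1.484 = 0.8680 mol
V(O2) = nRT/P = 0.8680 × 0.08206 × 862 / 1.00 = 61.40 L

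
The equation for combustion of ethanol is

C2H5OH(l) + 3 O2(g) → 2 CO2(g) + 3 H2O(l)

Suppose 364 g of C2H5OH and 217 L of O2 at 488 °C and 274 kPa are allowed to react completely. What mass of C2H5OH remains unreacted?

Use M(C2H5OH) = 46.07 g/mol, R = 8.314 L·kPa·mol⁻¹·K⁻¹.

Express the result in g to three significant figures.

220 g

n(C2H5OH) = 364 / 46.07 = 7.901 mol
n(O2) = PV/RT = (274 × 217) / (8.314 × 761.15) = 9.396 mol
For 7.901 mol C2H5OH, stoichiometry requires (3/1) × 7.901 = 23.70 mol O2; 9.396 mol is available, so O2 is limiting.
n(C2H5OH) consumed = (1/3) × 9.396 = 3.132 mol; remaining = 7.901 − 3.132 = 4.769 mol
m(C2H5OH) = 4.769 × 46.07 = 219.7 g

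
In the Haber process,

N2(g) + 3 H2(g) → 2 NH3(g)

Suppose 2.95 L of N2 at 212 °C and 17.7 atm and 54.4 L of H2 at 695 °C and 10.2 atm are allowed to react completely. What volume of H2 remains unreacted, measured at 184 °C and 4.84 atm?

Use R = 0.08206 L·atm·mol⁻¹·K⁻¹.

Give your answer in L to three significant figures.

23.6 L

n(N2) = PV/RT = (17.7 × 2.95) / (0.08206 × 485.15) = 1.312 mol
n(H2) = PV/RT = (10.2 × 54.4) / (0.08206 × 968.15) = 6.984 mol
For 1.312 mol N2, stoichiometry requires (3/1) × 1.312 = 3.936 mol H2; 6.984 mol is available, so N2 is limiting.
n(H2) consumed = (3/1) × 1.312 = 3.936 mol; remaining = 6.984 − 3.936 = 3.048 mol
V(H2) = nRT/P = 3.048 × 0.08206 × 457.15 / 4.84 = 23.62 L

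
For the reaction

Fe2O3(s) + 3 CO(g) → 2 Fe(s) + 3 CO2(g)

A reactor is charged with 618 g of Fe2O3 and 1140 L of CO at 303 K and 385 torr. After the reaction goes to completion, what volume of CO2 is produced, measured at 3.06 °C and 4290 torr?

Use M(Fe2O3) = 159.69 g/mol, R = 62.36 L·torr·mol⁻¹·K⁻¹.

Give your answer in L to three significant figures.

n(Fe2O3) = 618 / 159.69 = 3.870 mol
n(CO) = PV/RT = (385 × 1140) / (62.36 × 303) = 23.23 mol
For 3.870 mol Fe2O3, stoichiometry requires (3/1) × 3.870 = 11.61 mol CO; 23.23 mol is available, so Fe2O3 is limiting.
n(CO2) = (3/1) × 3.870 = 11.61 mol
V(CO2) = nRT/P = 11.61 × 62.36 × 276.21 / 4290 = 46.61 L

46.6 L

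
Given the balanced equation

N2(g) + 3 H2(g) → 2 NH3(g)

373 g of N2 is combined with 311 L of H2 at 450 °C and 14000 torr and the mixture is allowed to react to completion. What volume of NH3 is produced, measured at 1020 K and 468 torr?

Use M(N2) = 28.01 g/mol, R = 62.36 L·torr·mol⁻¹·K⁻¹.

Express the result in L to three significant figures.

3620 L

n(N2) = 373 / 28.01 = 13.32 mol
n(H2) = PV/RT = (14000 × 311) / (62.36 × 723.15) = 96.55 mol
For 13.32 mol N2, stoichiometry requires (3/1) × 13.32 = 39.96 mol H2; 96.55 mol is available, so N2 is limiting.
n(NH3) = (2/1) × 13.32 = 26.64 mol
V(NH3) = nRT/P = 26.64 × 62.36 × 1020 / 468 = 3621 L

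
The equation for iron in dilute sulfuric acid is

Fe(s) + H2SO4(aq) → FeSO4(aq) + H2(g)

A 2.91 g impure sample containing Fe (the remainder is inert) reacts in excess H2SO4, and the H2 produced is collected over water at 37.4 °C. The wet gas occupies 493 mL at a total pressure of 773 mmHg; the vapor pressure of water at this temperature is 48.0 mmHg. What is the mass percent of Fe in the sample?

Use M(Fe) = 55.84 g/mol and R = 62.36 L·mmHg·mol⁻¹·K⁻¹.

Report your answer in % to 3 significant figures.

35.4 %

P(H2) = 773 − 48.0 = 725.0 mmHg
n(H2) = PV/RT = (725.0 × 0.4930) / (62.36 × 310.55) = 0.01846 mol
n(Fe) = (1/1) × 0.01846 = 0.01846 mol
m(Fe) = 0.01846 × 55.84 = 1.031 g
%Fe = 1.031 / 2.91 × 100 = 35.43%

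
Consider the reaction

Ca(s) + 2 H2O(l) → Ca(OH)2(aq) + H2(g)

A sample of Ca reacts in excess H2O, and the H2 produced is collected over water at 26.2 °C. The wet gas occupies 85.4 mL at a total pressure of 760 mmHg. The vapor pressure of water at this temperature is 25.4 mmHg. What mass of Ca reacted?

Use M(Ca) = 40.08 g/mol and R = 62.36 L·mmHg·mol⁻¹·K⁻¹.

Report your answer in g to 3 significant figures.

0.135 g

P(H2) = 760 − 25.4 = 734.6 mmHg
n(H2) = PV/RT = (734.6 × 0.08540) / (62.36 × 299.35) = 0.003361 mol
n(Ca) = (1/1) × 0.003361 = 0.003361 mol
m(Ca) = 0.003361 × 40.08 = 0.1347 g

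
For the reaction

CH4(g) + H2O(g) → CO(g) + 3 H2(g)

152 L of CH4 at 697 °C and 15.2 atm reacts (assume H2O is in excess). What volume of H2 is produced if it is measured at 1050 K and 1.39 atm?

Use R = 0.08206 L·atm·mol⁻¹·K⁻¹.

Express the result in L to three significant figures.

5400 L

n(CH4) = PV/RT = (15.2 × 152) / (0.08206 × 970.15) = 29.02 mol
n(H2) = (3/1) × 29.02 = 87.06 mol
V = nRT/P = 87.06 × 0.08206 × 1050 / 1.39 = 5397 L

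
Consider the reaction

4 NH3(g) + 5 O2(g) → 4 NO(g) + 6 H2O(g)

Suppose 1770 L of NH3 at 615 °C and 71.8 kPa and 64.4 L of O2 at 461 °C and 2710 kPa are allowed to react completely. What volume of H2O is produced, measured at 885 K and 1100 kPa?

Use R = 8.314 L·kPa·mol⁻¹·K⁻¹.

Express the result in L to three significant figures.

173 L

n(NH3) = PV/RT = (71.8 × 1770) / (8.314 × 888.15) = 17.21 mol
n(O2) = PV/RT = (2710 × 64.4) / (8.314 × 734.15) = 28.59 mol
For 17.21 mol NH3, stoichiometry requires (5/4) × 17.21 = 21.51 mol O2; 28.59 mol is available, so NH3 is limiting.
n(H2O) = (6/4) × 17.21 = 25.82 mol
V(H2O) = nRT/P = 25.82 × 8.314 × 885 / 1100 = 172.7 L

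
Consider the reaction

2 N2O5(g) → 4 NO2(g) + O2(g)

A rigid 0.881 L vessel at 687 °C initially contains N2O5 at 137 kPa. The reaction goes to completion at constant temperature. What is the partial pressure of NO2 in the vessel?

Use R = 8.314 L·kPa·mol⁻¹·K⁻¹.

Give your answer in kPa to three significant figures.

n(N2O5)₀ = PV/RT = (137 × 0.881) / (8.314 × 960.15) = 0.01512 mol
n(NO2) = (4/2) × 0.01512 = 0.03024 mol
P(NO2) = nRT/V = 0.03024 × 8.314 × 960.15 / 0.881 = 274.0 kPa

274 kPa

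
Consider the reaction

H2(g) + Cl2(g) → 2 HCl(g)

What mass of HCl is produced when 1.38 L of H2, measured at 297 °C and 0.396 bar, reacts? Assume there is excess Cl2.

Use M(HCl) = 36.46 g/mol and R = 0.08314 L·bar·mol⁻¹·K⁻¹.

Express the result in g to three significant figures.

0.841 g

n(H2) = PV/RT = (0.396 × 1.38) / (0.08314 × 570.15) = 0.01153 mol
n(HCl) = (2/1) × 0.01153 = 0.02306 mol
m(HCl) = 0.02306 × 36.46 = 0.8408 g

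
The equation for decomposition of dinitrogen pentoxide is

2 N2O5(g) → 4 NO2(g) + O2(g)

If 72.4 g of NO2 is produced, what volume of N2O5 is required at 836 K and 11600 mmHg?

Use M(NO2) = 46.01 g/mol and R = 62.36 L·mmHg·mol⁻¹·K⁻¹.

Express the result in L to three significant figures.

3.54 L

n(NO2) = 72.40 / 46.01 = 1.574 mol
n(N2O5) = (2/4) × 1.574 = 0.7870 mol
V = nRT/P = 0.7870 × 62.36 × 836 / 11600 = 3.537 L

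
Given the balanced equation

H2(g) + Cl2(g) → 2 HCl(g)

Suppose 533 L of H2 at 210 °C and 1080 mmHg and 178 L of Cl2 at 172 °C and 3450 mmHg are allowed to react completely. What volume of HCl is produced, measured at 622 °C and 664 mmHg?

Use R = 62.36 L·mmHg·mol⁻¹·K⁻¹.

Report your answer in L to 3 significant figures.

n(H2) = PV/RT = (1080 × 533) / (62.36 × 483.15) = 19.11 mol
n(Cl2) = PV/RT = (3450 × 178) / (62.36 × 445.15) = 22.12 mol
For 19.11 mol H2, stoichiometry requires (1/1) × 19.11 = 19.11 mol Cl2; 22.12 mol is available, so H2 is limiting.
n(HCl) = (2/1) × 19.11 = 38.22 mol
V(HCl) = nRT/P = 38.22 × 62.36 × 895.15 / 664 = 3213 L

3210 L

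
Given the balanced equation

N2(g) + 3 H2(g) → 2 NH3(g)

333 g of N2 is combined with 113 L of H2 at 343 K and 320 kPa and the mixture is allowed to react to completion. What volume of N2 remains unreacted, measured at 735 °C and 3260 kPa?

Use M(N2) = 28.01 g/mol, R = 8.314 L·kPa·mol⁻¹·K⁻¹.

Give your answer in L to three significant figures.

19.7 L

n(N2) = 333 / 28.01 = 11.89 mol
n(H2) = PV/RT = (320 × 113) / (8.314 × 343) = 12.68 mol
For 11.89 mol N2, stoichiometry requires (3/1) × 11.89 = 35.67 mol H2; 12.68 mol is available, so H2 is limiting.
n(N2) consumed = (1/3) × 12.68 = 4.227 mol; remaining = 11.89 − 4.227 = 7.663 mol
V(N2) = nRT/P = 7.663 × 8.314 × 1008.15 / 3260 = 19.70 L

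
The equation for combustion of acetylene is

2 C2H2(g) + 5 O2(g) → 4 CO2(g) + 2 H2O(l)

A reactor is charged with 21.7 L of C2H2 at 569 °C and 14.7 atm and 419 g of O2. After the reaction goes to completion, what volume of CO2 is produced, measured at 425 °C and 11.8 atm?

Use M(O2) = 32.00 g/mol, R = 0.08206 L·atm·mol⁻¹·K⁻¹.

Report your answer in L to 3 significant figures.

44.8 L

n(C2H2) = PV/RT = (14.7 × 21.7) / (0.08206 × 842.15) = 4.616 mol
n(O2) = 419 / 32.00 = 13.09 mol
For 4.616 mol C2H2, stoichiometry requires (5/2) × 4.616 = 11.54 mol O2; 13.09 mol is available, so C2H2 is limiting.
n(CO2) = (4/2) × 4.616 = 9.232 mol
V(CO2) = nRT/P = 9.232 × 0.08206 × 698.15 / 11.8 = 44.82 L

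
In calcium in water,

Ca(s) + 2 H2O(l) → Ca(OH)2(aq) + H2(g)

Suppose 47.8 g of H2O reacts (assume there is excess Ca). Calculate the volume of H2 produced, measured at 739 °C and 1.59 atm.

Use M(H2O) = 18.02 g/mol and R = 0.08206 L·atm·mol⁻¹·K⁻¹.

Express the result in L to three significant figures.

69.3 L

n(H2O) = 47.80 / 18.02 = 2.653 mol
n(H2) = (1/2) × 2.653 = 1.327 mol
V = nRT/P = 1.327 × 0.08206 × 1012.15 / 1.59 = 69.32 L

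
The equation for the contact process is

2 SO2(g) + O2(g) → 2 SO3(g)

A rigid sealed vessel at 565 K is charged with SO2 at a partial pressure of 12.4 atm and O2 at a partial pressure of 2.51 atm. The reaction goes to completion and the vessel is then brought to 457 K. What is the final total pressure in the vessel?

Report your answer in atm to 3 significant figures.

Because the vessel is rigid and T is held at 565 K, work the stoichiometry in partial pressures (P_i = n_iRT/V).
P(O2) required for 12.4 atm of SO2 = (1/2) × 12.4 = 6.200 atm; available 2.51 atm, so O2 is limiting.
P(SO2) remaining = 12.4 − (2/1) × 2.51 = 7.380 atm
P(gaseous products) = (2)/1 × 2.51 = 5.020 atm
P_total at 565 K = 7.380 + 5.020 = 12.40 atm
Scaling to 457 K: P = 12.40 × 457/565 = 10.03 atm

10.0 atm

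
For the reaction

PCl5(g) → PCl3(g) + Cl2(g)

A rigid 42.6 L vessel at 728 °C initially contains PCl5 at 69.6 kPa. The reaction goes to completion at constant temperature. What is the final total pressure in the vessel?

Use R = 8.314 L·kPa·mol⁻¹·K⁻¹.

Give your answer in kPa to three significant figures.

Rigid vessel, constant T ⇒ P scales with total gas moles (1 → 2).
P_final = (2/1) × 69.6 = 139.2 kPa

139 kPa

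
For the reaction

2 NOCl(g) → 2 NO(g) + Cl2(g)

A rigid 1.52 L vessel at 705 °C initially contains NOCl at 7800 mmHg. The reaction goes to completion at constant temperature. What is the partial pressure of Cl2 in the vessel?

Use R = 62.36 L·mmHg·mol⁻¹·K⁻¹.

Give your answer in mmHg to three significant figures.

n(NOCl)₀ = PV/RT = (7800 × 1.52) / (62.36 × 978.15) = 0.1944 mol
n(Cl2) = (1/2) × 0.1944 = 0.09720 mol
P(Cl2) = nRT/V = 0.09720 × 62.36 × 978.15 / 1.52 = 3901 mmHg

3900 mmHg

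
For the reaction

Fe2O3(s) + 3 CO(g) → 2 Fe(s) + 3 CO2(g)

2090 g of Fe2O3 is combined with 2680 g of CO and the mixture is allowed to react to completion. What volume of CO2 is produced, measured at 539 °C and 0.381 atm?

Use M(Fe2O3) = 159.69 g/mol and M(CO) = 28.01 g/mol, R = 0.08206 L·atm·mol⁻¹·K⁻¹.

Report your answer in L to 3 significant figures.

6870 L

n(Fe2O3) = 2090 / 159.69 = 13.09 mol
n(CO) = 2680 / 28.01 = 95.68 mol
For 13.09 mol Fe2O3, stoichiometry requires (3/1) × 13.09 = 39.27 mol CO; 95.68 mol is available, so Fe2O3 is limiting.
n(CO2) = (3/1) × 13.09 = 39.27 mol
V(CO2) = nRT/P = 39.27 × 0.08206 × 812.15 / 0.381 = 6869 L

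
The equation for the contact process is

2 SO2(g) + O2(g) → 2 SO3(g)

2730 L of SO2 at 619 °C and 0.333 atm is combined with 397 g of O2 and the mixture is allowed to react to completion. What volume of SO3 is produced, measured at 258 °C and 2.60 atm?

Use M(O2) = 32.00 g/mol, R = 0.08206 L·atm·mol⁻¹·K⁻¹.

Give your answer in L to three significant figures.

208 L

n(SO2) = PV/RT = (0.333 × 2730) / (0.08206 × 892.15) = 12.42 mol
n(O2) = 397 / 32.00 = 12.41 mol
For 12.42 mol SO2, stoichiometry requires (1/2) × 12.42 = 6.210 mol O2; 12.41 mol is available, so SO2 is limiting.
n(SO3) = (2/2) × 12.42 = 12.42 mol
V(SO3) = nRT/P = 12.42 × 0.08206 × 531.15 / 2.60 = 208.2 L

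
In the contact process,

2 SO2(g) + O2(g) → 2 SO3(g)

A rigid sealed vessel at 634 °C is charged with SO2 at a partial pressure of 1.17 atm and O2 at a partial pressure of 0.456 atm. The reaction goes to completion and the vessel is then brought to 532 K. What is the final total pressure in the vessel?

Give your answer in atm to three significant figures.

Because the vessel is rigid and T is held at 634 °C, work the stoichiometry in partial pressures (P_i = n_iRT/V).
P(O2) required for 1.17 atm of SO2 = (1/2) × 1.17 = 0.5850 atm; available 0.456 atm, so O2 is limiting.
P(SO2) remaining = 1.17 − (2/1) × 0.456 = 0.2580 atm
P(gaseous products) = (2)/1 × 0.456 = 0.9120 atm
P_total at 634 °C = 0.2580 + 0.9120 = 1.170 atm
Scaling to 532 K: P = 1.170 × 532/907.15 = 0.6861 atm

0.686 atm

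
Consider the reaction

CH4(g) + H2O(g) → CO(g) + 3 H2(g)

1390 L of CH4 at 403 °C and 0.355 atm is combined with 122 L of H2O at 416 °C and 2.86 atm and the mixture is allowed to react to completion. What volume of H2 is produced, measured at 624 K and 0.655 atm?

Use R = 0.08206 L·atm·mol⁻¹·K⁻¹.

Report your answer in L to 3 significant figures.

n(CH4) = PV/RT = (0.355 × 1390) / (0.08206 × 676.15) = 8.893 mol
n(H2O) = PV/RT = (2.86 × 122) / (0.08206 × 689.15) = 6.170 mol
For 8.893 mol CH4, stoichiometry requires (1/1) × 8.893 = 8.893 mol H2O; 6.170 mol is available, so H2O is limiting.
n(H2) = (3/1) × 6.170 = 18.51 mol
V(H2) = nRT/P = 18.51 × 0.08206 × 624 / 0.655 = 1447 L

1450 L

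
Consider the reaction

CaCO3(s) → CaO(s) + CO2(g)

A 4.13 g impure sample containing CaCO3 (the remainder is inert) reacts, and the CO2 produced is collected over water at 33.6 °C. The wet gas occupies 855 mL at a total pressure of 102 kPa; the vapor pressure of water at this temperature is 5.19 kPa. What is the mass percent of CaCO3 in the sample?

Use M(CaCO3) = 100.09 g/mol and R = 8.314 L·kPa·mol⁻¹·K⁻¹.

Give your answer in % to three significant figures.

78.7 %

P(CO2) = 102 − 5.19 = 96.81 kPa
n(CO2) = PV/RT = (96.81 × 0.8550) / (8.314 × 306.75) = 0.03246 mol
n(CaCO3) = (1/1) × 0.03246 = 0.03246 mol
m(CaCO3) = 0.03246 × 100.09 = 3.249 g
%CaCO3 = 3.249 / 4.13 × 100 = 78.67%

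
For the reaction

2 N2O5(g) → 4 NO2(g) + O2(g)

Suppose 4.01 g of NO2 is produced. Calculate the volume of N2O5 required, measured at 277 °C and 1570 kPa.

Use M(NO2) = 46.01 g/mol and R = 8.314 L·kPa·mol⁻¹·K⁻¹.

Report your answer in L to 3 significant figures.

0.127 L

n(NO2) = 4.010 / 46.01 = 0.08715 mol
n(N2O5) = (2/4) × 0.08715 = 0.04358 mol
V = nRT/P = 0.04358 × 8.314 × 550.15 / 1570 = 0.1270 L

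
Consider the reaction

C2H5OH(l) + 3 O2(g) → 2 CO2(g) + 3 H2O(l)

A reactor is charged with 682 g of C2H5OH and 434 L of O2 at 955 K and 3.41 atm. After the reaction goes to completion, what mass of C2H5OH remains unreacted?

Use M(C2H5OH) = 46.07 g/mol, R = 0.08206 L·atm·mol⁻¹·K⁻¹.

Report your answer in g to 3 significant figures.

n(C2H5OH) = 682 / 46.07 = 14.80 mol
n(O2) = PV/RT = (3.41 × 434) / (0.08206 × 955) = 18.88 mol
For 14.80 mol C2H5OH, stoichiometry requires (3/1) × 14.80 = 44.40 mol O2; 18.88 mol is available, so O2 is limiting.
n(C2H5OH) consumed = (1/3) × 18.88 = 6.293 mol; remaining = 14.80 − 6.293 = 8.507 mol
m(C2H5OH) = 8.507 × 46.07 = 391.9 g

392 g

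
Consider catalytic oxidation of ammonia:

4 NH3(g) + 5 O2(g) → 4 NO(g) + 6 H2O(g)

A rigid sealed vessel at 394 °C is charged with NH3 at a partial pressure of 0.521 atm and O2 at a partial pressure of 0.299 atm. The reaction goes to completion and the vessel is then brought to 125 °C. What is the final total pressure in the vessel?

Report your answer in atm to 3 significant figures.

0.525 atm

At constant V, partial pressures at 394 °C are proportional to moles, so apply stoichiometry directly to pressures.
P(O2) required for 0.521 atm of NH3 = (5/4) × 0.521 = 0.6512 atm; available 0.299 atm, so O2 is limiting.
P(NH3) remaining = 0.521 − (4/5) × 0.299 = 0.2818 atm
P(gaseous products) = (4+6)/5 × 0.299 = 0.5980 atm
P_total at 394 °C = 0.2818 + 0.5980 = 0.8798 atm
Scaling to 125 °C: P = 0.8798 × 398.15/667.15 = 0.5251 atm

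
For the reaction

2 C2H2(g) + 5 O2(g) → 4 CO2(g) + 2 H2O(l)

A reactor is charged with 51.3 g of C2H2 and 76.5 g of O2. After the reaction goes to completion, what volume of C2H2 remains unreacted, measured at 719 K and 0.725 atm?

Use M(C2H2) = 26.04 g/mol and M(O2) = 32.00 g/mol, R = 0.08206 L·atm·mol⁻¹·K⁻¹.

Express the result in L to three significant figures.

n(C2H2) = 51.3 / 26.04 = 1.970 mol
n(O2) = 76.5 / 32.00 = 2.391 mol
For 1.970 mol C2H2, stoichiometry requires (5/2) × 1.970 = 4.925 mol O2; 2.391 mol is available, so O2 is limiting.
n(C2H2) consumed = (2/5) × 2.391 = 0.9564 mol; remaining = 1.970 − 0.9564 = 1.014 mol
V(C2H2) = nRT/P = 1.014 × 0.08206 × 719 / 0.725 = 82.52 L

82.5 L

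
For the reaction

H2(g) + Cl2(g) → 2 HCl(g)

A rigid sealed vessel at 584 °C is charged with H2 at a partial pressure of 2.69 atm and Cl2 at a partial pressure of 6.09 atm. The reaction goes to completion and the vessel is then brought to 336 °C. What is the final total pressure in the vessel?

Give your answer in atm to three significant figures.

With V and T fixed, P_i ∝ n_i, so the mole ratios apply directly to partial pressures at 584 °C.
P(Cl2) required for 2.69 atm of H2 = (1/1) × 2.69 = 2.690 atm; available 6.09 atm, so H2 is limiting.
P(Cl2) remaining = 6.09 − (1/1) × 2.69 = 3.400 atm
P(gaseous products) = (2)/1 × 2.69 = 5.380 atm
P_total at 584 °C = 3.400 + 5.380 = 8.780 atm
Scaling to 336 °C: P = 8.780 × 609.15/857.15 = 6.240 atm

6.24 atm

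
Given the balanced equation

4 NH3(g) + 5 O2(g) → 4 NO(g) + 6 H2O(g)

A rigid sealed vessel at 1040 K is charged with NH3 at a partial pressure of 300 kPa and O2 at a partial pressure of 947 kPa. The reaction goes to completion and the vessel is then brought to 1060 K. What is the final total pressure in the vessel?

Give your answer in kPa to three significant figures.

1350 kPa

At constant V, partial pressures at 1040 K are proportional to moles, so apply stoichiometry directly to pressures.
P(O2) required for 300 kPa of NH3 = (5/4) × 300 = 375.0 kPa; available 947 kPa, so NH3 is limiting.
P(O2) remaining = 947 − (5/4) × 300 = 572.0 kPa
P(gaseous products) = (4+6)/4 × 300 = 750.0 kPa
P_total at 1040 K = 572.0 + 750.0 = 1322 kPa
Scaling to 1060 K: P = 1322 × 1060/1040 = 1347 kPa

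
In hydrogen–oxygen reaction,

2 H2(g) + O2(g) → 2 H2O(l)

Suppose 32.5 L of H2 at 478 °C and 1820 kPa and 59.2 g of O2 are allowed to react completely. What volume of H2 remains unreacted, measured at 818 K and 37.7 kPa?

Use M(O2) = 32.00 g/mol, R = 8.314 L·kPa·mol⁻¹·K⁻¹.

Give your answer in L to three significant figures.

1040 L

n(H2) = PV/RT = (1820 × 32.5) / (8.314 × 751.15) = 9.471 mol
n(O2) = 59.2 / 32.00 = 1.850 mol
For 9.471 mol H2, stoichiometry requires (1/2) × 9.471 = 4.736 mol O2; 1.850 mol is available, so O2 is limiting.
n(H2) consumed = (2/1) × 1.850 = 3.700 mol; remaining = 9.471 − 3.700 = 5.771 mol
V(H2) = nRT/P = 5.771 × 8.314 × 818 / 37.7 = 1041 L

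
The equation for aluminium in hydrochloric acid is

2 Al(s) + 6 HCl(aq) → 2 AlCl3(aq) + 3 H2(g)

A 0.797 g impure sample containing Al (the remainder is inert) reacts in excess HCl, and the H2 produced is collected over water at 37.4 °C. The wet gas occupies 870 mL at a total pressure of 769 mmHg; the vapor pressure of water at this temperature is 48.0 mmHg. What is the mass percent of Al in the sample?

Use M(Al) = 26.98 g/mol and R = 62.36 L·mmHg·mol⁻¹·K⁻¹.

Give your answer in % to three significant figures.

P(H2) = 769 − 48.0 = 721.0 mmHg
n(H2) = PV/RT = (721.0 × 0.8700) / (62.36 × 310.55) = 0.03239 mol
n(Al) = (2/3) × 0.03239 = 0.02159 mol
m(Al) = 0.02159 × 26.98 = 0.5825 g
%Al = 0.5825 / 0.797 × 100 = 73.09%

73.1 %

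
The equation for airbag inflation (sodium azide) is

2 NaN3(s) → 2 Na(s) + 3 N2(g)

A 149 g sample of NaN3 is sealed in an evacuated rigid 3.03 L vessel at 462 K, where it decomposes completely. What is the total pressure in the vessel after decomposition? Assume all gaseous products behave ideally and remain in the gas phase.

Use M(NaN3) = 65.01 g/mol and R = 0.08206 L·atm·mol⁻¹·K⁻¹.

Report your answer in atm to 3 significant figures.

43.0 atm

n(NaN3) = 149 / 65.01 = 2.292 mol
n(gas produced) = (3/2) × 2.292 = 3.438 mol
P = nRT/V = 3.438 × 0.08206 × 462 / 3.03 = 43.02 atm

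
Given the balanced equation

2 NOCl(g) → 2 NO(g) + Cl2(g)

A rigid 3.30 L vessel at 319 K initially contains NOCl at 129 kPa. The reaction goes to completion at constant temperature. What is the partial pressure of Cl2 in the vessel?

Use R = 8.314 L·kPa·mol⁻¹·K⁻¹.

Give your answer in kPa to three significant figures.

64.5 kPa

n(NOCl)₀ = PV/RT = (129 × 3.30) / (8.314 × 319) = 0.1605 mol
n(Cl2) = (1/2) × 0.1605 = 0.08025 mol
P(Cl2) = nRT/V = 0.08025 × 8.314 × 319 / 3.30 = 64.50 kPa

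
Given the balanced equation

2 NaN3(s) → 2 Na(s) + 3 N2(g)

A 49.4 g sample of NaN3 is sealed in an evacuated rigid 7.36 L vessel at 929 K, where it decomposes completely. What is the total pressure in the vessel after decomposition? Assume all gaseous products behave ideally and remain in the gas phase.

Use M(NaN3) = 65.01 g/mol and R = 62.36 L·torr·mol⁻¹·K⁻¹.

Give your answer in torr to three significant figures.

n(NaN3) = 49.4 / 65.01 = 0.7599 mol
n(gas produced) = (3/2) × 0.7599 = 1.140 mol
P = nRT/V = 1.140 × 62.36 × 929 / 7.36 = 8973 torr

8970 torr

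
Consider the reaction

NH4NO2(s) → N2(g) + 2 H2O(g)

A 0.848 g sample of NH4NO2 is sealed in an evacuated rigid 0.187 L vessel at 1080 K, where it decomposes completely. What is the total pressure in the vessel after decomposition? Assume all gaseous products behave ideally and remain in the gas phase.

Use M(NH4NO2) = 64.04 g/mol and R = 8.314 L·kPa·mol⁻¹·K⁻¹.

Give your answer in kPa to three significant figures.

n(NH4NO2) = 0.848 / 64.04 = 0.01324 mol
n(gas produced) = (3/1) × 0.01324 = 0.03972 mol
P = nRT/V = 0.03972 × 8.314 × 1080 / 0.187 = 1907 kPa

1910 kPa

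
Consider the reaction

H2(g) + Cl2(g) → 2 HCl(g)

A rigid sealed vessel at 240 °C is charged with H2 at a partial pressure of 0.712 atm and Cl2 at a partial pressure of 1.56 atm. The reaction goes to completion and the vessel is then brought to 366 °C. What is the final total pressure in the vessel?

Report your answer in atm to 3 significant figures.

2.83 atm

At constant V, partial pressures at 240 °C are proportional to moles, so apply stoichiometry directly to pressures.
P(Cl2) required for 0.712 atm of H2 = (1/1) × 0.712 = 0.7120 atm; available 1.56 atm, so H2 is limiting.
P(Cl2) remaining = 1.56 − (1/1) × 0.712 = 0.8480 atm
P(gaseous products) = (2)/1 × 0.712 = 1.424 atm
P_total at 240 °C = 0.8480 + 1.424 = 2.272 atm
Scaling to 366 °C: P = 2.272 × 639.15/513.15 = 2.830 atm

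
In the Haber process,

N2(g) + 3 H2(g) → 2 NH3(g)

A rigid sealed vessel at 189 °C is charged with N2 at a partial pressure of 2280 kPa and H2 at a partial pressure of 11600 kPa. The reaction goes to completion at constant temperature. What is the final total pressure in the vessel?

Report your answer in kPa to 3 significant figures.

With V and T fixed, P_i ∝ n_i, so the mole ratios apply directly to partial pressures at 189 °C.
P(H2) required for 2280 kPa of N2 = (3/1) × 2280 = 6840 kPa; available 11600 kPa, so N2 is limiting.
P(H2) remaining = 11600 − (3/1) × 2280 = 4760 kPa
P(gaseous products) = (2)/1 × 2280 = 4560 kPa
P_total at 189 °C = 4760 + 4560 = 9320 kPa

9320 kPa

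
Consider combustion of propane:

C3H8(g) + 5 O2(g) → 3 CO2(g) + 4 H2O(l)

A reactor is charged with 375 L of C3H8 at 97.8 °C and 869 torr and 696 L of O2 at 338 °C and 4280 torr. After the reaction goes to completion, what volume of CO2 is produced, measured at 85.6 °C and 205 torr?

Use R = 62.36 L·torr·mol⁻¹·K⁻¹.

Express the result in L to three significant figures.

n(C3H8) = PV/RT = (869 × 375) / (62.36 × 370.95) = 14.09 mol
n(O2) = PV/RT = (4280 × 696) / (62.36 × 611.15) = 78.16 mol
For 14.09 mol C3H8, stoichiometry requires (5/1) × 14.09 = 70.45 mol O2; 78.16 mol is available, so C3H8 is limiting.
n(CO2) = (3/1) × 14.09 = 42.27 mol
V(CO2) = nRT/P = 42.27 × 62.36 × 358.75 / 205 = 4613 L

4610 L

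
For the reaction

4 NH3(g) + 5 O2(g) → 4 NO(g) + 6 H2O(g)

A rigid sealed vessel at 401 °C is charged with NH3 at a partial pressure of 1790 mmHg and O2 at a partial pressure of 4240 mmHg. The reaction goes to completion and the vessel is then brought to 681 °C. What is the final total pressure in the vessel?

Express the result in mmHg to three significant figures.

9170 mmHg

At constant V, partial pressures at 401 °C are proportional to moles, so apply stoichiometry directly to pressures.
P(O2) required for 1790 mmHg of NH3 = (5/4) × 1790 = 2238 mmHg; available 4240 mmHg, so NH3 is limiting.
P(O2) remaining = 4240 − (5/4) × 1790 = 2002 mmHg
P(gaseous products) = (4+6)/4 × 1790 = 4475 mmHg
P_total at 401 °C = 2002 + 4475 = 6477 mmHg
Scaling to 681 °C: P = 6477 × 954.15/674.15 = 9167 mmHg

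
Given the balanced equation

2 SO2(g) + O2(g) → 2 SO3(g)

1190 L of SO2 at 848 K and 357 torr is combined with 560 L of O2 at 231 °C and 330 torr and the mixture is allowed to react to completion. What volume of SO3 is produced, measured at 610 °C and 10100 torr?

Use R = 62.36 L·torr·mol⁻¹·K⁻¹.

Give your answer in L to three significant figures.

43.8 L

n(SO2) = PV/RT = (357 × 1190) / (62.36 × 848) = 8.034 mol
n(O2) = PV/RT = (330 × 560) / (62.36 × 504.15) = 5.878 mol
For 8.034 mol SO2, stoichiometry requires (1/2) × 8.034 = 4.017 mol O2; 5.878 mol is available, so SO2 is limiting.
n(SO3) = (2/2) × 8.034 = 8.034 mol
V(SO3) = nRT/P = 8.034 × 62.36 × 883.15 / 10100 = 43.81 L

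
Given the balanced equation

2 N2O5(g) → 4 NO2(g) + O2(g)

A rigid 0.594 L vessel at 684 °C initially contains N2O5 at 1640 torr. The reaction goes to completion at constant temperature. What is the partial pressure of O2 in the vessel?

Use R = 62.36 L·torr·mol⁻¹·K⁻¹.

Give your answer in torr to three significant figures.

820 torr

n(N2O5)₀ = PV/RT = (1640 × 0.594) / (62.36 × 957.15) = 0.01632 mol
n(O2) = (1/2) × 0.01632 = 0.008160 mol
P(O2) = nRT/V = 0.008160 × 62.36 × 957.15 / 0.594 = 820.0 torr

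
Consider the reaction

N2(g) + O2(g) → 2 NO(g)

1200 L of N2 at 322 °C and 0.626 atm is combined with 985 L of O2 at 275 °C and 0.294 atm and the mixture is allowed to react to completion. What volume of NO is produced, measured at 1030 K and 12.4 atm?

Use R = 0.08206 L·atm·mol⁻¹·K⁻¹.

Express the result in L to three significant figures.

87.8 L

n(N2) = PV/RT = (0.626 × 1200) / (0.08206 × 595.15) = 15.38 mol
n(O2) = PV/RT = (0.294 × 985) / (0.08206 × 548.15) = 6.438 mol
For 15.38 mol N2, stoichiometry requires (1/1) × 15.38 = 15.38 mol O2; 6.438 mol is available, so O2 is limiting.
n(NO) = (2/1) × 6.438 = 12.88 mol
V(NO) = nRT/P = 12.88 × 0.08206 × 1030 / 12.4 = 87.79 L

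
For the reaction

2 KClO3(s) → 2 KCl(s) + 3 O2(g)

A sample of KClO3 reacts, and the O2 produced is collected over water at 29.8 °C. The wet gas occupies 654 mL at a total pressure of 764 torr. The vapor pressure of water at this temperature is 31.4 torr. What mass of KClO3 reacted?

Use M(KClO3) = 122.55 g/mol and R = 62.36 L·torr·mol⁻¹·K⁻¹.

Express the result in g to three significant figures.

P(O2) = 764 − 31.4 = 732.6 torr
n(O2) = PV/RT = (732.6 × 0.6540) / (62.36 × 302.95) = 0.02536 mol
n(KClO3) = (2/3) × 0.02536 = 0.01691 mol
m(KClO3) = 0.01691 × 122.55 = 2.072 g

2.07 g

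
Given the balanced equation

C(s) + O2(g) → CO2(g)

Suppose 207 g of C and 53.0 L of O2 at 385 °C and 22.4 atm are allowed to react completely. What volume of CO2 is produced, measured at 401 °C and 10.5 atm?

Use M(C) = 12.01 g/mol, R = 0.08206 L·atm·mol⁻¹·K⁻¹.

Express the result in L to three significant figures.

90.8 L

n(C) = 207 / 12.01 = 17.24 mol
n(O2) = PV/RT = (22.4 × 53.0) / (0.08206 × 658.15) = 21.98 mol
For 17.24 mol C, stoichiometry requires (1/1) × 17.24 = 17.24 mol O2; 21.98 mol is available, so C is limiting.
n(CO2) = (1/1) × 17.24 = 17.24 mol
V(CO2) = nRT/P = 17.24 × 0.08206 × 674.15 / 10.5 = 90.83 L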